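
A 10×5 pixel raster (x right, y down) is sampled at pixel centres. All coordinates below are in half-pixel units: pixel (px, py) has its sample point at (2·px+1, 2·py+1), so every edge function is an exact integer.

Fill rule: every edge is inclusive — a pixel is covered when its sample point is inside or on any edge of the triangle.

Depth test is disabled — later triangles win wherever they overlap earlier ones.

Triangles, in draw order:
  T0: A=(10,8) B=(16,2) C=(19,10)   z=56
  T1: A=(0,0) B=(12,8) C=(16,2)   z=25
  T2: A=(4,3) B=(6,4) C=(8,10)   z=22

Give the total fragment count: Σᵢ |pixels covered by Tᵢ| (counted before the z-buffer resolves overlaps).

T0:
  2·area = 66
  edge (10, 8)→(16, 2): d=(6,-6) inclusive
  edge (16, 2)→(19, 10): d=(3,8) inclusive
  edge (19, 10)→(10, 8): d=(-9,-2) inclusive
    (8,0)@(17, 1): e=[0,-11,77] → .  [on edge]
    (7,1)@(15, 3): e=[0,11,55] → X  [on edge]
    (8,1)@(17, 3): e=[12,-5,59] → .
    (6,2)@(13, 5): e=[0,33,33] → X  [on edge]
    (8,2)@(17, 5): e=[24,1,41] → X
    (9,2)@(19, 5): e=[36,-15,45] → .
    (5,3)@(11, 7): e=[0,55,11] → X  [on edge]
    (9,3)@(19, 7): e=[48,-9,27] → .
    (4,4)@(9, 9): e=[0,77,-11] → .  [on edge]
    (5,4)@(11, 9): e=[12,61,-7] → .
    (6,4)@(13, 9): e=[24,45,-3] → .
    (7,4)@(15, 9): e=[36,29,1] → X
  covered (10 px):
    . . . . . . . . . .
    . . . . . . . X . .
    . . . . . . X X X .
    . . . . . X X X X .
    . . . . . . . X X .
T1:
  2·area = 104  (B↔C swapped to make it positive)
  edge (0, 0)→(16, 2): d=(16,2) inclusive
  edge (16, 2)→(12, 8): d=(-4,6) inclusive
  edge (12, 8)→(0, 0): d=(-12,-8) inclusive
    (1,0)@(3, 1): e=[10,82,12] → X
    (2,0)@(5, 1): e=[6,70,28] → X
    (3,0)@(7, 1): e=[2,58,44] → X
    (4,0)@(9, 1): e=[-2,46,60] → .
    (1,1)@(3, 3): e=[42,74,-12] → .
    (2,1)@(5, 3): e=[38,62,4] → X
    (4,1)@(9, 3): e=[30,38,36] → X
    (5,1)@(11, 3): e=[26,26,52] → X
    (6,1)@(13, 3): e=[22,14,68] → X
    (7,1)@(15, 3): e=[18,2,84] → X
    (8,1)@(17, 3): e=[14,-10,100] → .
    (2,2)@(5, 5): e=[70,54,-20] → .
  covered (13 px):
    . X X X . . . . . .
    . . X X X X X X . .
    . . . . X X X . . .
    . . . . . X . . . .
    . . . . . . . . . .
T2:
  2·area = 10
  edge (4, 3)→(6, 4): d=(2,1) inclusive
  edge (6, 4)→(8, 10): d=(2,6) inclusive
  edge (8, 10)→(4, 3): d=(-4,-7) inclusive
    (2,0)@(5, 1): e=[-5,0,15] → .  [on edge]
    (3,3)@(7, 7): e=[5,0,5] → X  [on edge]
    (4,3)@(9, 7): e=[3,-12,19] → .
    (3,4)@(7, 9): e=[9,4,-3] → .
  covered (1 px):
    . . . . . . . . . .
    . . . . . . . . . .
    . . . . . . . . . .
    . . . X . . . . . .
    . . . . . . . . . .

Answer: 24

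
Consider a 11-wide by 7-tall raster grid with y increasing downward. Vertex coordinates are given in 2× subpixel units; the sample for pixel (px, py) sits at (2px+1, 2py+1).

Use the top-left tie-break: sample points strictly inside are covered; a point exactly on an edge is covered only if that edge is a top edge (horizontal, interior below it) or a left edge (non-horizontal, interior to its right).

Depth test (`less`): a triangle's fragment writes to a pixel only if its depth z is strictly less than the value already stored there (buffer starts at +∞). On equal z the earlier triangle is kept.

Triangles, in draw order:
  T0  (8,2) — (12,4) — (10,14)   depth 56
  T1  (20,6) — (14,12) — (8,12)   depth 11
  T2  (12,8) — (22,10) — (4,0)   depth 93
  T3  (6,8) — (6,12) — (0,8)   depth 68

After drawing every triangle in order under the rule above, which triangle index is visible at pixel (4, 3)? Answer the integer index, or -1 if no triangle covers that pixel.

T0:
  2·area = 44
  edge (8, 2)→(12, 4): d=(4,2) right/bottom  bias=-1
  edge (12, 4)→(10, 14): d=(-2,10) right/bottom  bias=-1
  edge (10, 14)→(8, 2): d=(-2,-12) top-left  bias=+0
    (4,1)@(9, 3): e=[2,32,10] → X
    (5,1)@(11, 3): e=[-2,12,34] → .
    (4,2)@(9, 5): e=[10,28,6] → X
    (5,2)@(11, 5): e=[6,8,30] → X
    (6,2)@(13, 5): e=[2,-12,54] → .
    (4,3)@(9, 7): e=[18,24,2] → X
    (6,3)@(13, 7): e=[10,-16,50] → .
    (4,4)@(9, 9): e=[26,20,-2] → .
    (5,4)@(11, 9): e=[22,0,22] → .  [on edge]
  covered (5 px):
    . . . . . . . . . . .
    . . . . X . . . . . .
    . . . . X X . . . . .
    . . . . X X . . . . .
    . . . . . . . . . . .
    . . . . . . . . . . .
    . . . . . . . . . . .
T1:
  2·area = 36
  edge (20, 6)→(14, 12): d=(-6,6) right/bottom  bias=-1
  edge (14, 12)→(8, 12): d=(-6,0) right/bottom  bias=-1
  edge (8, 12)→(20, 6): d=(12,-6) top-left  bias=+0
    (10,2)@(21, 5): e=[0,42,-6] → .  [on edge]
    (9,3)@(19, 7): e=[0,30,6] → .  [on edge]
    (7,4)@(15, 9): e=[12,18,6] → X
    (8,4)@(17, 9): e=[0,18,18] → .  [on edge]
    (5,5)@(11, 11): e=[24,6,6] → X
    (6,5)@(13, 11): e=[12,6,18] → X
    (7,5)@(15, 11): e=[0,6,30] → .  [on edge]
    (5,6)@(11, 13): e=[12,-6,30] → .
    (6,6)@(13, 13): e=[0,-6,42] → .  [on edge]
  covered (3 px):
    . . . . . . . . . . .
    . . . . . . . . . . .
    . . . . . . . . . . .
    . . . . . . . . . . .
    . . . . . . . X . . .
    . . . . . X X . . . .
    . . . . . . . . . . .
T2:
  2·area = 64  (B↔C swapped to make it positive)
  edge (12, 8)→(4, 0): d=(-8,-8) top-left  bias=+0
  edge (4, 0)→(22, 10): d=(18,10) right/bottom  bias=-1
  edge (22, 10)→(12, 8): d=(-10,-2) top-left  bias=+0
    (2,0)@(5, 1): e=[0,8,56] → X  [on edge]
    (3,0)@(7, 1): e=[16,-12,60] → .
    (2,1)@(5, 3): e=[-16,44,36] → .
    (3,1)@(7, 3): e=[0,24,40] → X  [on edge]
    (4,1)@(9, 3): e=[16,4,44] → X
    (5,1)@(11, 3): e=[32,-16,48] → .
    (3,2)@(7, 5): e=[-16,60,20] → .
    (4,2)@(9, 5): e=[0,40,24] → X  [on edge]
    (5,2)@(11, 5): e=[16,20,28] → X
    (6,2)@(13, 5): e=[32,0,32] → .  [on edge]
    (3,3)@(7, 7): e=[-32,96,0] → .  [on edge]
    (4,3)@(9, 7): e=[-16,76,4] → .
    (5,3)@(11, 7): e=[0,56,8] → X  [on edge]
    (6,4)@(13, 9): e=[0,72,-8] → .  [on edge]
    (8,4)@(17, 9): e=[32,32,0] → X  [on edge]
    (7,5)@(15, 11): e=[0,88,-24] → .  [on edge]
    (8,6)@(17, 13): e=[0,104,-40] → .  [on edge]
  covered (10 px):
    . . X . . . . . . . .
    . . . X X . . . . . .
    . . . . X X . . . . .
    . . . . . X X X . . .
    . . . . . . . . X X .
    . . . . . . . . . . .
    . . . . . . . . . . .
T3:
  2·area = 24
  edge (6, 8)→(6, 12): d=(0,4) right/bottom  bias=-1
  edge (6, 12)→(0, 8): d=(-6,-4) top-left  bias=+0
  edge (0, 8)→(6, 8): d=(6,0) top-left  bias=+0
    (1,4)@(3, 9): e=[12,6,6] → X
    (2,4)@(5, 9): e=[4,14,6] → X
    (3,4)@(7, 9): e=[-4,22,6] → .
    (1,5)@(3, 11): e=[12,-6,18] → .
    (2,5)@(5, 11): e=[4,2,18] → X
    (3,5)@(7, 11): e=[-4,10,18] → .
    (2,6)@(5, 13): e=[4,-10,30] → .
  covered (3 px):
    . . . . . . . . . . .
    . . . . . . . . . . .
    . . . . . . . . . . .
    . . . . . . . . . . .
    . X X . . . . . . . .
    . . X . . . . . . . .
    . . . . . . . . . . .

Z-buffer (winner per pixel, '.' = empty):
  . . 2 . . . . . . . .
  . . . 2 0 . . . . . .
  . . . . 0 0 . . . . .
  . . . . 0 0 2 2 . . .
  . 3 3 . . . . 1 2 2 .
  . . 3 . . 1 1 . . . .
  . . . . . . . . . . .

Result: 0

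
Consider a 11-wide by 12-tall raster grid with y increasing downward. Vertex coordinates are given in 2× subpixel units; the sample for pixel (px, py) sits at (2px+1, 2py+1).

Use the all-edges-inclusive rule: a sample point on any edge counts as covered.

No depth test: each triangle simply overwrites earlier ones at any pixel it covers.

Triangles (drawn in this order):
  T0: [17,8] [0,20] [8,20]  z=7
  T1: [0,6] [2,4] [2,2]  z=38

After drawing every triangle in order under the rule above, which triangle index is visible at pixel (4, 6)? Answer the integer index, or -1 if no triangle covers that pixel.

T0:
  2·area = 96  (B↔C swapped to make it positive)
  edge (17, 8)→(8, 20): d=(-9,12) inclusive
  edge (8, 20)→(0, 20): d=(-8,0) inclusive
  edge (0, 20)→(17, 8): d=(17,-12) inclusive
    (6,5)@(13, 11): e=[21,72,3] → #
    (7,5)@(15, 11): e=[-3,72,27] → ·
    (5,6)@(11, 13): e=[27,56,13] → #
    (7,6)@(15, 13): e=[-21,56,61] → ·
    (4,7)@(9, 15): e=[33,40,23] → #
    (6,7)@(13, 15): e=[-15,40,71] → ·
    (2,8)@(5, 17): e=[63,24,9] → #
    (3,8)@(7, 17): e=[39,24,33] → #
    (5,8)@(11, 17): e=[-9,24,81] → ·
    (1,9)@(3, 19): e=[69,8,19] → #
    (4,9)@(9, 19): e=[-3,8,91] → ·
    (1,10)@(3, 21): e=[51,-8,53] → ·
  covered (11 px):
    · · · · · · · · · · ·
    · · · · · · · · · · ·
    · · · · · · · · · · ·
    · · · · · · · · · · ·
    · · · · · · · · · · ·
    · · · · · · # · · · ·
    · · · · · # # · · · ·
    · · · · # # · · · · ·
    · · # # # · · · · · ·
    · # # # · · · · · · ·
    · · · · · · · · · · ·
    · · · · · · · · · · ·
T1:
  2·area = 4  (B↔C swapped to make it positive)
  edge (0, 6)→(2, 2): d=(2,-4) inclusive
  edge (2, 2)→(2, 4): d=(0,2) inclusive
  edge (2, 4)→(0, 6): d=(-2,2) inclusive
    (2,0)@(5, 1): e=[10,-6,0] → ·  [on edge]
    (1,1)@(3, 3): e=[6,-2,0] → ·  [on edge]
    (0,2)@(1, 5): e=[2,2,0] → #  [on edge]
    (1,2)@(3, 5): e=[10,-2,-4] → ·
    (0,3)@(1, 7): e=[6,2,-4] → ·
  covered (1 px):
    · · · · · · · · · · ·
    · · · · · · · · · · ·
    # · · · · · · · · · ·
    · · · · · · · · · · ·
    · · · · · · · · · · ·
    · · · · · · · · · · ·
    · · · · · · · · · · ·
    · · · · · · · · · · ·
    · · · · · · · · · · ·
    · · · · · · · · · · ·
    · · · · · · · · · · ·
    · · · · · · · · · · ·

Z-buffer (winner per pixel, '.' = empty):
  . . . . . . . . . . .
  . . . . . . . . . . .
  1 . . . . . . . . . .
  . . . . . . . . . . .
  . . . . . . . . . . .
  . . . . . . 0 . . . .
  . . . . . 0 0 . . . .
  . . . . 0 0 . . . . .
  . . 0 0 0 . . . . . .
  . 0 0 0 . . . . . . .
  . . . . . . . . . . .
  . . . . . . . . . . .

Result: -1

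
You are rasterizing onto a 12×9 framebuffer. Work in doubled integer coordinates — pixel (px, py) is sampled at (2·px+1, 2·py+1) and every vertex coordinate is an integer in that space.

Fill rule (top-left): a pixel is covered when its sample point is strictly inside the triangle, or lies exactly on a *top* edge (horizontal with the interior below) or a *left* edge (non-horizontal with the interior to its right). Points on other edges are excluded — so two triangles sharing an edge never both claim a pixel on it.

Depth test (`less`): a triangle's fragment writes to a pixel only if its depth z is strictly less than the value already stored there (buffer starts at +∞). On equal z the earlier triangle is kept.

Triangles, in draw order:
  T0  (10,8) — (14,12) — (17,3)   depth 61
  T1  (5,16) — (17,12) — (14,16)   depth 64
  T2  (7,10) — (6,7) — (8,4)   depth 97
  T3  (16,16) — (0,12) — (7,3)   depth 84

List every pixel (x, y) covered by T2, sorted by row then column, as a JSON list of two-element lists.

T0:
  2·area = 48  (B↔C swapped to make it positive)
  edge (10, 8)→(17, 3): d=(7,-5) top-left  bias=+0
  edge (17, 3)→(14, 12): d=(-3,9) right/bottom  bias=-1
  edge (14, 12)→(10, 8): d=(-4,-4) top-left  bias=+0
    (1,0)@(3, 1): e=[-84,132,0] → ·  [on edge]
    (2,1)@(5, 3): e=[-60,108,0] → ·  [on edge]
    (8,1)@(17, 3): e=[0,0,48] → ·  [on edge]
    (3,2)@(7, 5): e=[-36,84,0] → ·  [on edge]
    (7,2)@(15, 5): e=[4,12,32] → █
    (8,2)@(17, 5): e=[14,-6,40] → ·
    (4,3)@(9, 7): e=[-12,60,0] → ·  [on edge]
    (6,3)@(13, 7): e=[8,24,16] → █
    (8,3)@(17, 7): e=[28,-12,32] → ·
    (5,4)@(11, 9): e=[12,36,0] → █  [on edge]
    (7,4)@(15, 9): e=[32,0,16] → ·  [on edge]
    (5,5)@(11, 11): e=[26,30,-8] → ·
    (6,5)@(13, 11): e=[36,12,0] → █  [on edge]
    (1,6)@(3, 13): e=[0,96,-48] → ·  [on edge]
    (7,6)@(15, 13): e=[60,-12,0] → ·  [on edge]
    (6,7)@(13, 15): e=[64,0,-16] → ·  [on edge]
    (8,7)@(17, 15): e=[84,-36,0] → ·  [on edge]
    (9,8)@(19, 17): e=[108,-60,0] → ·  [on edge]
  covered (6 px):
    · · · · · · · · · · · ·
    · · · · · · · · · · · ·
    · · · · · · · █ · · · ·
    · · · · · · █ █ · · · ·
    · · · · · █ █ · · · · ·
    · · · · · · █ · · · · ·
    · · · · · · · · · · · ·
    · · · · · · · · · · · ·
    · · · · · · · · · · · ·
T1:
  2·area = 36
  edge (5, 16)→(17, 12): d=(12,-4) top-left  bias=+0
  edge (17, 12)→(14, 16): d=(-3,4) right/bottom  bias=-1
  edge (14, 16)→(5, 16): d=(-9,0) right/bottom  bias=-1
    (7,6)@(15, 13): e=[4,5,27] → █
    (8,6)@(17, 13): e=[12,-3,27] → ·
    (4,7)@(9, 15): e=[4,23,9] → █
    (5,7)@(11, 15): e=[12,15,9] → █
    (6,7)@(13, 15): e=[20,7,9] → █
    (7,7)@(15, 15): e=[28,-1,9] → ·
    (4,8)@(9, 17): e=[28,17,-9] → ·
    (5,8)@(11, 17): e=[36,9,-9] → ·
    (6,8)@(13, 17): e=[44,1,-9] → ·
  covered (4 px):
    · · · · · · · · · · · ·
    · · · · · · · · · · · ·
    · · · · · · · · · · · ·
    · · · · · · · · · · · ·
    · · · · · · · · · · · ·
    · · · · · · · · · · · ·
    · · · · · · · █ · · · ·
    · · · · █ █ █ · · · · ·
    · · · · · · · · · · · ·
T2:
  2·area = 9
  edge (7, 10)→(6, 7): d=(-1,-3) top-left  bias=+0
  edge (6, 7)→(8, 4): d=(2,-3) top-left  bias=+0
  edge (8, 4)→(7, 10): d=(-1,6) right/bottom  bias=-1
    (3,3)@(7, 7): e=[3,3,3] → █
    (4,3)@(9, 7): e=[9,9,-9] → ·
    (3,4)@(7, 9): e=[1,7,1] → █
    (4,4)@(9, 9): e=[7,13,-11] → ·
    (3,5)@(7, 11): e=[-1,11,-1] → ·
  covered (2 px):
    · · · · · · · · · · · ·
    · · · · · · · · · · · ·
    · · · · · · · · · · · ·
    · · · █ · · · · · · · ·
    · · · █ · · · · · · · ·
    · · · · · · · · · · · ·
    · · · · · · · · · · · ·
    · · · · · · · · · · · ·
    · · · · · · · · · · · ·
T3:
  2·area = 172
  edge (16, 16)→(0, 12): d=(-16,-4) top-left  bias=+0
  edge (0, 12)→(7, 3): d=(7,-9) top-left  bias=+0
  edge (7, 3)→(16, 16): d=(9,13) right/bottom  bias=-1
    (3,1)@(7, 3): e=[172,0,0] → ·  [on edge]
    (3,2)@(7, 5): e=[140,14,18] → █
    (4,2)@(9, 5): e=[148,32,-8] → ·
    (2,3)@(5, 7): e=[100,10,62] → █
    (4,3)@(9, 7): e=[116,46,10] → █
    (5,3)@(11, 7): e=[124,64,-16] → ·
    (1,4)@(3, 9): e=[60,6,106] → █
    (5,4)@(11, 9): e=[92,78,2] → █
    (6,4)@(13, 9): e=[100,96,-24] → ·
    (0,5)@(1, 11): e=[20,2,150] → █
    (6,5)@(13, 11): e=[68,110,-6] → ·
    (0,6)@(1, 13): e=[-12,16,168] → ·
  covered (22 px):
    · · · · · · · · · · · ·
    · · · · · · · · · · · ·
    · · · █ · · · · · · · ·
    · · █ █ █ · · · · · · ·
    · █ █ █ █ █ · · · · · ·
    █ █ █ █ █ █ · · · · · ·
    · · █ █ █ █ █ · · · · ·
    · · · · · · █ █ · · · ·
    · · · · · · · · · · · ·

Final: [[3,3],[3,4]]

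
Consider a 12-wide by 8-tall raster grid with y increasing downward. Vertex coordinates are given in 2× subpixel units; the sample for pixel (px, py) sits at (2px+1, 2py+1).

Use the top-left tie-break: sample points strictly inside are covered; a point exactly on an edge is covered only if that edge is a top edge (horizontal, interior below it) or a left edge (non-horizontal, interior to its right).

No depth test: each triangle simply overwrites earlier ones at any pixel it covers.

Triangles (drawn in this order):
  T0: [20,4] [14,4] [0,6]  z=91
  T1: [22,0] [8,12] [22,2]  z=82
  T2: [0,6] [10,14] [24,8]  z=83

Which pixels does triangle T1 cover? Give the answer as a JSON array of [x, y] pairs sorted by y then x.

T0:
  2·area = 12  (B↔C swapped to make it positive)
  edge (20, 4)→(0, 6): d=(-20,2) right/bottom  bias=-1
  edge (0, 6)→(14, 4): d=(14,-2) top-left  bias=+0
  edge (14, 4)→(20, 4): d=(6,0) top-left  bias=+0
    (10,1)@(21, 3): e=[18,0,-6] → ·  [on edge]
    (3,2)@(7, 5): e=[6,0,6] → #  [on edge]
    (4,2)@(9, 5): e=[2,4,6] → #
    (5,2)@(11, 5): e=[-2,8,6] → ·
    (3,3)@(7, 7): e=[-34,28,18] → ·
    (4,3)@(9, 7): e=[-38,32,18] → ·
  covered (2 px):
    · · · · · · · · · · · ·
    · · · · · · · · · · · ·
    · · · # # · · · · · · ·
    · · · · · · · · · · · ·
    · · · · · · · · · · · ·
    · · · · · · · · · · · ·
    · · · · · · · · · · · ·
    · · · · · · · · · · · ·
T1:
  2·area = 28  (B↔C swapped to make it positive)
  edge (22, 0)→(22, 2): d=(0,2) right/bottom  bias=-1
  edge (22, 2)→(8, 12): d=(-14,10) right/bottom  bias=-1
  edge (8, 12)→(22, 0): d=(14,-12) top-left  bias=+0
    (10,0)@(21, 1): e=[2,24,2] → #
    (11,0)@(23, 1): e=[-2,4,26] → ·
    (9,1)@(19, 3): e=[6,16,6] → #
    (10,1)@(21, 3): e=[2,-4,30] → ·
    (8,2)@(17, 5): e=[10,8,10] → #
    (9,2)@(19, 5): e=[6,-12,34] → ·
    (7,3)@(15, 7): e=[14,0,14] → ·  [on edge]
    (8,3)@(17, 7): e=[10,-20,38] → ·
  covered (3 px):
    · · · · · · · · · · # ·
    · · · · · · · · · # · ·
    · · · · · · · · # · · ·
    · · · · · · · · · · · ·
    · · · · · · · · · · · ·
    · · · · · · · · · · · ·
    · · · · · · · · · · · ·
    · · · · · · · · · · · ·
T2:
  2·area = 172  (B↔C swapped to make it positive)
  edge (0, 6)→(24, 8): d=(24,2) right/bottom  bias=-1
  edge (24, 8)→(10, 14): d=(-14,6) right/bottom  bias=-1
  edge (10, 14)→(0, 6): d=(-10,-8) top-left  bias=+0
    (1,3)@(3, 7): e=[18,140,14] → #
    (2,3)@(5, 7): e=[14,128,30] → #
    (3,3)@(7, 7): e=[10,116,46] → #
    (4,3)@(9, 7): e=[6,104,62] → #
    (5,3)@(11, 7): e=[2,92,78] → #
    (6,3)@(13, 7): e=[-2,80,94] → ·
    (1,4)@(3, 9): e=[66,112,-6] → ·
    (2,4)@(5, 9): e=[62,100,10] → #
    (6,4)@(13, 9): e=[46,52,74] → #
    (7,4)@(15, 9): e=[42,40,90] → #
    (8,4)@(17, 9): e=[38,28,106] → #
    (9,4)@(19, 9): e=[34,16,122] → #
    (8,5)@(17, 11): e=[86,0,86] → ·  [on edge]
  covered (21 px):
    · · · · · · · · · · · ·
    · · · · · · · · · · · ·
    · · · · · · · · · · · ·
    · # # # # # · · · · · ·
    · · # # # # # # # # # ·
    · · · # # # # # · · · ·
    · · · · # # · · · · · ·
    · · · · · · · · · · · ·

Final: [[10,0],[9,1],[8,2]]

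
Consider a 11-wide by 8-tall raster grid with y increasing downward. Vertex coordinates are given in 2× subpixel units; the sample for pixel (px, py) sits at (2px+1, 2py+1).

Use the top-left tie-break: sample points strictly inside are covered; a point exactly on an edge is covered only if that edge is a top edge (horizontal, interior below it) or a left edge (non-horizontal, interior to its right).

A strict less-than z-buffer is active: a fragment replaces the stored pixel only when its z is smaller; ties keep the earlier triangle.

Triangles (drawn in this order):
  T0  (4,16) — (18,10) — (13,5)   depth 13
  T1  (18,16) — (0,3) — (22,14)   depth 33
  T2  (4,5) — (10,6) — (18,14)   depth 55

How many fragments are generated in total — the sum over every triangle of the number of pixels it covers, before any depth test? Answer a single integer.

T0:
  2·area = 100  (B↔C swapped to make it positive)
  edge (4, 16)→(13, 5): d=(9,-11) top-left  bias=+0
  edge (13, 5)→(18, 10): d=(5,5) right/bottom  bias=-1
  edge (18, 10)→(4, 16): d=(-14,6) right/bottom  bias=-1
    (4,0)@(9, 1): e=[-80,0,180] → ·  [on edge]
    (5,1)@(11, 3): e=[-40,0,140] → ·  [on edge]
    (6,2)@(13, 5): e=[0,0,100] → ·  [on edge]
    (6,3)@(13, 7): e=[18,10,72] → #
    (7,3)@(15, 7): e=[40,0,60] → ·  [on edge]
    (5,4)@(11, 9): e=[14,30,56] → #
    (7,4)@(15, 9): e=[58,10,32] → #
    (8,4)@(17, 9): e=[80,0,20] → ·  [on edge]
    (4,5)@(9, 11): e=[10,50,40] → #
    (8,5)@(17, 11): e=[98,10,-8] → ·
    (9,5)@(19, 11): e=[120,0,-20] → ·  [on edge]
    (3,6)@(7, 13): e=[6,70,24] → #
    (5,6)@(11, 13): e=[50,50,0] → ·  [on edge]
    (10,6)@(21, 13): e=[160,0,-60] → ·  [on edge]
  covered (11 px):
    · · · · · · · · · · ·
    · · · · · · · · · · ·
    · · · · · · · · · · ·
    · · · · · · # · · · ·
    · · · · · # # # · · ·
    · · · · # # # # · · ·
    · · · # # · · · · · ·
    · · # · · · · · · · ·
T1:
  2·area = 88
  edge (18, 16)→(0, 3): d=(-18,-13) top-left  bias=+0
  edge (0, 3)→(22, 14): d=(22,11) right/bottom  bias=-1
  edge (22, 14)→(18, 16): d=(-4,2) right/bottom  bias=-1
    (1,2)@(3, 5): e=[3,11,74] → #
    (2,2)@(5, 5): e=[29,-11,70] → ·
    (1,3)@(3, 7): e=[-33,55,66] → ·
    (3,3)@(7, 7): e=[19,11,58] → #
    (4,3)@(9, 7): e=[45,-11,54] → ·
    (3,4)@(7, 9): e=[-17,55,50] → ·
    (4,4)@(9, 9): e=[9,33,46] → #
    (5,4)@(11, 9): e=[35,11,42] → #
    (6,4)@(13, 9): e=[61,-11,38] → ·
    (4,5)@(9, 11): e=[-27,77,38] → ·
    (5,5)@(11, 11): e=[-1,55,34] → ·
    (6,5)@(13, 11): e=[25,33,30] → #
  covered (11 px):
    · · · · · · · · · · ·
    · · · · · · · · · · ·
    · # · · · · · · · · ·
    · · · # · · · · · · ·
    · · · · # # · · · · ·
    · · · · · · # # · · ·
    · · · · · · · # # # ·
    · · · · · · · · # # ·
T2:
  2·area = 40
  edge (4, 5)→(10, 6): d=(6,1) right/bottom  bias=-1
  edge (10, 6)→(18, 14): d=(8,8) right/bottom  bias=-1
  edge (18, 14)→(4, 5): d=(-14,-9) top-left  bias=+0
    (2,0)@(5, 1): e=[-25,0,65] → ·  [on edge]
    (3,1)@(7, 3): e=[-15,0,55] → ·  [on edge]
    (4,2)@(9, 5): e=[-5,0,45] → ·  [on edge]
    (4,3)@(9, 7): e=[7,16,17] → #
    (5,3)@(11, 7): e=[5,0,35] → ·  [on edge]
    (4,4)@(9, 9): e=[19,32,-11] → ·
    (5,4)@(11, 9): e=[17,16,7] → #
    (6,4)@(13, 9): e=[15,0,25] → ·  [on edge]
    (5,5)@(11, 11): e=[29,32,-21] → ·
    (7,5)@(15, 11): e=[25,0,15] → ·  [on edge]
    (8,6)@(17, 13): e=[35,0,5] → ·  [on edge]
    (9,7)@(19, 15): e=[45,0,-5] → ·  [on edge]
  covered (2 px):
    · · · · · · · · · · ·
    · · · · · · · · · · ·
    · · · · · · · · · · ·
    · · · · # · · · · · ·
    · · · · · # · · · · ·
    · · · · · · · · · · ·
    · · · · · · · · · · ·
    · · · · · · · · · · ·

Answer: 24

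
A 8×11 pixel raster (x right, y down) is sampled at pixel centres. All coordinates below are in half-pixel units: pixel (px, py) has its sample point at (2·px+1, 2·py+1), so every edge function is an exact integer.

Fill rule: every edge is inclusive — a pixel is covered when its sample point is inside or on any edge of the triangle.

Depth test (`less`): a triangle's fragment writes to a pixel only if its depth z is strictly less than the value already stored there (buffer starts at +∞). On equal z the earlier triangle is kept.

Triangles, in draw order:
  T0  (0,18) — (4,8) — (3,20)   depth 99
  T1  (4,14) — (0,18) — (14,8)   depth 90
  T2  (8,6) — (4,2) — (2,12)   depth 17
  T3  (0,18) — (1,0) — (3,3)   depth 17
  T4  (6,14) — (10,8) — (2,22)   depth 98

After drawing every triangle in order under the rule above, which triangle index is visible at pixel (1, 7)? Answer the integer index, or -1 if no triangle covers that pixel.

T0:
  2·area = 38
  edge (0, 18)→(4, 8): d=(4,-10) inclusive
  edge (4, 8)→(3, 20): d=(-1,12) inclusive
  edge (3, 20)→(0, 18): d=(-3,-2) inclusive
    (1,5)@(3, 11): e=[2,9,27] → X
    (2,5)@(5, 11): e=[22,-15,31] → .
    (1,6)@(3, 13): e=[10,7,21] → X
    (2,6)@(5, 13): e=[30,-17,25] → .
    (1,7)@(3, 15): e=[18,5,15] → X
    (2,7)@(5, 15): e=[38,-19,19] → .
    (0,8)@(1, 17): e=[6,27,5] → X
    (2,8)@(5, 17): e=[46,-21,13] → .
    (0,9)@(1, 19): e=[14,25,-1] → .
    (1,9)@(3, 19): e=[34,1,3] → X
    (2,9)@(5, 19): e=[54,-23,7] → .
    (1,10)@(3, 21): e=[42,-1,-3] → .
  covered (6 px):
    . . . . . . . .
    . . . . . . . .
    . . . . . . . .
    . . . . . . . .
    . . . . . . . .
    . X . . . . . .
    . X . . . . . .
    . X . . . . . .
    X X . . . . . .
    . X . . . . . .
    . . . . . . . .
T1:
  2·area = 16  (B↔C swapped to make it positive)
  edge (4, 14)→(14, 8): d=(10,-6) inclusive
  edge (14, 8)→(0, 18): d=(-14,10) inclusive
  edge (0, 18)→(4, 14): d=(4,-4) inclusive
    (7,1)@(15, 3): e=[-44,60,0] → .  [on edge]
    (6,2)@(13, 5): e=[-36,52,0] → .  [on edge]
    (5,3)@(11, 7): e=[-28,44,0] → .  [on edge]
    (4,4)@(9, 9): e=[-20,36,0] → .  [on edge]
    (3,5)@(7, 11): e=[-12,28,0] → .  [on edge]
    (4,5)@(9, 11): e=[0,8,8] → X  [on edge]
    (5,5)@(11, 11): e=[12,-12,16] → .
    (2,6)@(5, 13): e=[-4,20,0] → .  [on edge]
    (3,6)@(7, 13): e=[8,0,8] → X  [on edge]
    (4,6)@(9, 13): e=[20,-20,16] → .
    (1,7)@(3, 15): e=[4,12,0] → X  [on edge]
    (2,7)@(5, 15): e=[16,-8,8] → .
    (0,8)@(1, 17): e=[12,4,0] → X  [on edge]
  covered (4 px):
    . . . . . . . .
    . . . . . . . .
    . . . . . . . .
    . . . . . . . .
    . . . . . . . .
    . . . . X . . .
    . . . X . . . .
    . X . . . . . .
    X . . . . . . .
    . . . . . . . .
    . . . . . . . .
T2:
  2·area = 48  (B↔C swapped to make it positive)
  edge (8, 6)→(2, 12): d=(-6,6) inclusive
  edge (2, 12)→(4, 2): d=(2,-10) inclusive
  edge (4, 2)→(8, 6): d=(4,4) inclusive
    (1,0)@(3, 1): e=[60,-12,0] → .  [on edge]
    (6,0)@(13, 1): e=[0,88,-40] → .  [on edge]
    (2,1)@(5, 3): e=[36,12,0] → X  [on edge]
    (3,1)@(7, 3): e=[24,32,-8] → .
    (5,1)@(11, 3): e=[0,72,-24] → .  [on edge]
    (2,2)@(5, 5): e=[24,16,8] → X
    (3,2)@(7, 5): e=[12,36,0] → X  [on edge]
    (4,2)@(9, 5): e=[0,56,-8] → .  [on edge]
    (1,3)@(3, 7): e=[24,0,24] → X  [on edge]
    (3,3)@(7, 7): e=[0,40,8] → X  [on edge]
    (4,3)@(9, 7): e=[-12,60,0] → .  [on edge]
    (1,4)@(3, 9): e=[12,4,32] → X
    (2,4)@(5, 9): e=[0,24,24] → X  [on edge]
    (5,4)@(11, 9): e=[-36,84,0] → .  [on edge]
    (1,5)@(3, 11): e=[0,8,40] → X  [on edge]
    (6,5)@(13, 11): e=[-60,108,0] → .  [on edge]
    (0,6)@(1, 13): e=[0,-8,56] → .  [on edge]
    (7,6)@(15, 13): e=[-84,132,0] → .  [on edge]
    (0,8)@(1, 17): e=[-24,0,72] → .  [on edge]
  covered (9 px):
    . . . . . . . .
    . . X . . . . .
    . . X X . . . .
    . X X X . . . .
    . X X . . . . .
    . X . . . . . .
    . . . . . . . .
    . . . . . . . .
    . . . . . . . .
    . . . . . . . .
    . . . . . . . .
T3:
  2·area = 39
  edge (0, 18)→(1, 0): d=(1,-18) inclusive
  edge (1, 0)→(3, 3): d=(2,3) inclusive
  edge (3, 3)→(0, 18): d=(-3,15) inclusive
    (0,0)@(1, 1): e=[1,2,36] → X
    (1,0)@(3, 1): e=[37,-4,6] → .
    (0,1)@(1, 3): e=[3,6,30] → X
    (1,1)@(3, 3): e=[39,0,0] → X  [on edge]
    (2,1)@(5, 3): e=[75,-6,-30] → .
    (0,2)@(1, 5): e=[5,10,24] → X
    (1,2)@(3, 5): e=[41,4,-6] → .
    (0,3)@(1, 7): e=[7,14,18] → X
    (1,3)@(3, 7): e=[43,8,-12] → .
    (0,4)@(1, 9): e=[9,18,12] → X
    (1,4)@(3, 9): e=[45,12,-18] → .
    (3,4)@(7, 9): e=[117,0,-78] → .  [on edge]
    (0,6)@(1, 13): e=[13,26,0] → X  [on edge]
    (5,7)@(11, 15): e=[195,0,-156] → .  [on edge]
    (7,10)@(15, 21): e=[273,0,-234] → .  [on edge]
  covered (8 px):
    X . . . . . . .
    X X . . . . . .
    X . . . . . . .
    X . . . . . . .
    X . . . . . . .
    X . . . . . . .
    X . . . . . . .
    . . . . . . . .
    . . . . . . . .
    . . . . . . . .
    . . . . . . . .
T4:
  2·area = 8
  edge (6, 14)→(10, 8): d=(4,-6) inclusive
  edge (10, 8)→(2, 22): d=(-8,14) inclusive
  edge (2, 22)→(6, 14): d=(4,-8) inclusive
    (3,6)@(7, 13): e=[2,2,4] → X
    (4,6)@(9, 13): e=[14,-26,20] → .
    (3,7)@(7, 15): e=[10,-14,12] → .
  covered (1 px):
    . . . . . . . .
    . . . . . . . .
    . . . . . . . .
    . . . . . . . .
    . . . . . . . .
    . . . . . . . .
    . . . X . . . .
    . . . . . . . .
    . . . . . . . .
    . . . . . . . .
    . . . . . . . .

Z-buffer (winner per pixel, '.' = empty):
  3 . . . . . . .
  3 3 2 . . . . .
  3 . 2 2 . . . .
  3 2 2 2 . . . .
  3 2 2 . . . . .
  3 2 . . 1 . . .
  3 0 . 1 . . . .
  . 1 . . . . . .
  1 0 . . . . . .
  . 0 . . . . . .
  . . . . . . . .

Result: 1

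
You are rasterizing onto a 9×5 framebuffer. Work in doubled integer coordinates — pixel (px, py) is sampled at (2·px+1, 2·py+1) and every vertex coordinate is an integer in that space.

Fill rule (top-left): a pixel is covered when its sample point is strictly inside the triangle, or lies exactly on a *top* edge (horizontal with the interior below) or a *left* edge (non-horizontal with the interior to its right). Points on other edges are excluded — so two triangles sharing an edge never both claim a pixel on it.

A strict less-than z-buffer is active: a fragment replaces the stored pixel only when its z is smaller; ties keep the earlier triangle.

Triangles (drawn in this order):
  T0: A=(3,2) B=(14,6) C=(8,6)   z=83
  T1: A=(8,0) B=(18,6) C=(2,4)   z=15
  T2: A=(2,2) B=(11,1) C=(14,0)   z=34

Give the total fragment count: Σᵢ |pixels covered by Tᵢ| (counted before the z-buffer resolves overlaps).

T0:
  2·area = 24
  edge (3, 2)→(14, 6): d=(11,4) right/bottom  bias=-1
  edge (14, 6)→(8, 6): d=(-6,0) right/bottom  bias=-1
  edge (8, 6)→(3, 2): d=(-5,-4) top-left  bias=+0
    (2,1)@(5, 3): e=[3,18,3] → #
    (3,1)@(7, 3): e=[-5,18,11] → ·
    (2,2)@(5, 5): e=[25,6,-7] → ·
    (3,2)@(7, 5): e=[17,6,1] → #
    (4,2)@(9, 5): e=[9,6,9] → #
    (5,2)@(11, 5): e=[1,6,17] → #
    (6,2)@(13, 5): e=[-7,6,25] → ·
    (3,3)@(7, 7): e=[39,-6,-9] → ·
    (4,3)@(9, 7): e=[31,-6,-1] → ·
    (5,3)@(11, 7): e=[23,-6,7] → ·
  covered (4 px):
    · · · · · · · · ·
    · · # · · · · · ·
    · · · # # # · · ·
    · · · · · · · · ·
    · · · · · · · · ·
T1:
  2·area = 76
  edge (8, 0)→(18, 6): d=(10,6) right/bottom  bias=-1
  edge (18, 6)→(2, 4): d=(-16,-2) top-left  bias=+0
  edge (2, 4)→(8, 0): d=(6,-4) top-left  bias=+0
    (3,0)@(7, 1): e=[16,58,2] → #
    (4,0)@(9, 1): e=[4,62,10] → #
    (5,0)@(11, 1): e=[-8,66,18] → ·
    (2,1)@(5, 3): e=[48,22,6] → #
    (5,1)@(11, 3): e=[12,34,30] → #
    (6,1)@(13, 3): e=[0,38,38] → ·  [on edge]
    (2,2)@(5, 5): e=[68,-10,18] → ·
    (3,2)@(7, 5): e=[56,-6,26] → ·
    (4,2)@(9, 5): e=[44,-2,34] → ·
    (5,2)@(11, 5): e=[32,2,42] → #
    (6,2)@(13, 5): e=[20,6,50] → #
    (7,2)@(15, 5): e=[8,10,58] → #
  covered (9 px):
    · · · # # · · · ·
    · · # # # # · · ·
    · · · · · # # # ·
    · · · · · · · · ·
    · · · · · · · · ·
T2:
  2·area = 6  (B↔C swapped to make it positive)
  edge (2, 2)→(14, 0): d=(12,-2) top-left  bias=+0
  edge (14, 0)→(11, 1): d=(-3,1) right/bottom  bias=-1
  edge (11, 1)→(2, 2): d=(-9,1) right/bottom  bias=-1
    (4,0)@(9, 1): e=[2,2,2] → #
    (5,0)@(11, 1): e=[6,0,0] → ·  [on edge]
    (2,1)@(5, 3): e=[18,0,-12] → ·  [on edge]
    (4,1)@(9, 3): e=[26,-4,-16] → ·
  covered (1 px):
    · · · · # · · · ·
    · · · · · · · · ·
    · · · · · · · · ·
    · · · · · · · · ·
    · · · · · · · · ·

Final: 14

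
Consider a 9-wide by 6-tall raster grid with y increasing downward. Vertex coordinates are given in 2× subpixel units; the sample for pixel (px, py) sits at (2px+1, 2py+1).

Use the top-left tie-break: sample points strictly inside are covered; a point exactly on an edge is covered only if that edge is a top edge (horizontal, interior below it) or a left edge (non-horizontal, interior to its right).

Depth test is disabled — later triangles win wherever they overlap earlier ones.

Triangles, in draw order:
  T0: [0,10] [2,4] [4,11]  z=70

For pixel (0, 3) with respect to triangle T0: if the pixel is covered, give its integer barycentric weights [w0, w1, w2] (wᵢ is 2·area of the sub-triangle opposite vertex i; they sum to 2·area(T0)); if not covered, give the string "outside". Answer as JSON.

T0:
  2·area = 26
  edge (0, 10)→(2, 4): d=(2,-6) top-left  bias=+0
  edge (2, 4)→(4, 11): d=(2,7) right/bottom  bias=-1
  edge (4, 11)→(0, 10): d=(-4,-1) top-left  bias=+0
    (1,0)@(3, 1): e=[0,-13,39] → ·  [on edge]
    (0,3)@(1, 7): e=[0,13,13] → #  [on edge]
    (1,3)@(3, 7): e=[12,-1,15] → ·
    (0,4)@(1, 9): e=[4,17,5] → #
    (1,4)@(3, 9): e=[16,3,7] → #
    (2,4)@(5, 9): e=[28,-11,9] → ·
    (0,5)@(1, 11): e=[8,21,-3] → ·
    (1,5)@(3, 11): e=[20,7,-1] → ·
  covered (3 px):
    · · · · · · · · ·
    · · · · · · · · ·
    · · · · · · · · ·
    # · · · · · · · ·
    # # · · · · · · ·
    · · · · · · · · ·

Answer: [13,13,0]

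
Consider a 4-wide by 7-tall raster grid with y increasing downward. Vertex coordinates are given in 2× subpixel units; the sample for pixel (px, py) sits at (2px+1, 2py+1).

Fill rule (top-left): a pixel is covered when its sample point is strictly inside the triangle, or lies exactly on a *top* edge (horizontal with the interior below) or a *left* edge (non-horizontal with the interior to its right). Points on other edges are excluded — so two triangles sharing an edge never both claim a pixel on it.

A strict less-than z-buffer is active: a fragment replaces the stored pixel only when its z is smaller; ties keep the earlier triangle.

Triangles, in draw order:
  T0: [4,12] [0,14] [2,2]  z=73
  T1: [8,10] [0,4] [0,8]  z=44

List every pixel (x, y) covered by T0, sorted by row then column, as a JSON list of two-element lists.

T0:
  2·area = 44
  edge (4, 12)→(0, 14): d=(-4,2) right/bottom  bias=-1
  edge (0, 14)→(2, 2): d=(2,-12) top-left  bias=+0
  edge (2, 2)→(4, 12): d=(2,10) right/bottom  bias=-1
    (1,3)@(3, 7): e=[22,22,0] → ·  [on edge]
    (0,4)@(1, 9): e=[18,2,24] → █
    (1,4)@(3, 9): e=[14,26,4] → █
    (2,4)@(5, 9): e=[10,50,-16] → ·
    (0,5)@(1, 11): e=[10,6,28] → █
    (2,5)@(5, 11): e=[2,54,-12] → ·
    (0,6)@(1, 13): e=[2,10,32] → █
    (1,6)@(3, 13): e=[-2,34,12] → ·
  covered (5 px):
    · · · ·
    · · · ·
    · · · ·
    · · · ·
    █ █ · ·
    █ █ · ·
    █ · · ·
T1:
  2·area = 32  (B↔C swapped to make it positive)
  edge (8, 10)→(0, 8): d=(-8,-2) top-left  bias=+0
  edge (0, 8)→(0, 4): d=(0,-4) top-left  bias=+0
  edge (0, 4)→(8, 10): d=(8,6) right/bottom  bias=-1
    (0,2)@(1, 5): e=[26,4,2] → █
    (1,2)@(3, 5): e=[30,12,-10] → ·
    (0,3)@(1, 7): e=[10,4,18] → █
    (1,3)@(3, 7): e=[14,12,6] → █
    (2,3)@(5, 7): e=[18,20,-6] → ·
    (0,4)@(1, 9): e=[-6,4,34] → ·
    (1,4)@(3, 9): e=[-2,12,22] → ·
    (2,4)@(5, 9): e=[2,20,10] → █
    (3,4)@(7, 9): e=[6,28,-2] → ·
    (2,5)@(5, 11): e=[-14,20,26] → ·
  covered (4 px):
    · · · ·
    · · · ·
    █ · · ·
    █ █ · ·
    · · █ ·
    · · · ·
    · · · ·

Result: [[0,4],[1,4],[0,5],[1,5],[0,6]]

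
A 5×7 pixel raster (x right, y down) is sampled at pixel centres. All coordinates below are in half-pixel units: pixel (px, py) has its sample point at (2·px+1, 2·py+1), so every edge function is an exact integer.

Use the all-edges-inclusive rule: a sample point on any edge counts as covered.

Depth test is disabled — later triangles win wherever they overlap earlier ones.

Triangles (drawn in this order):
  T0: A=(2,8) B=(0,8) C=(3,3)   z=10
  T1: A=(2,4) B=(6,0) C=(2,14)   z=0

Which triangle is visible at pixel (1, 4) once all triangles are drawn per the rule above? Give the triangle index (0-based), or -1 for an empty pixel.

T0:
  2·area = 10
  edge (2, 8)→(0, 8): d=(-2,0) inclusive
  edge (0, 8)→(3, 3): d=(3,-5) inclusive
  edge (3, 3)→(2, 8): d=(-1,5) inclusive
    (1,1)@(3, 3): e=[10,0,0] → █  [on edge]
    (2,1)@(5, 3): e=[10,10,-10] → ·
    (1,2)@(3, 5): e=[6,6,-2] → ·
    (0,3)@(1, 7): e=[2,2,6] → █
    (1,3)@(3, 7): e=[2,12,-4] → ·
    (0,4)@(1, 9): e=[-2,8,4] → ·
    (0,6)@(1, 13): e=[-10,20,0] → ·  [on edge]
  covered (2 px):
    · · · · ·
    · █ · · ·
    · · · · ·
    █ · · · ·
    · · · · ·
    · · · · ·
    · · · · ·
T1:
  2·area = 40
  edge (2, 4)→(6, 0): d=(4,-4) inclusive
  edge (6, 0)→(2, 14): d=(-4,14) inclusive
  edge (2, 14)→(2, 4): d=(0,-10) inclusive
    (2,0)@(5, 1): e=[0,10,30] → █  [on edge]
    (3,0)@(7, 1): e=[8,-18,50] → ·
    (1,1)@(3, 3): e=[0,30,10] → █  [on edge]
    (3,1)@(7, 3): e=[16,-26,50] → ·
    (0,2)@(1, 5): e=[0,50,-10] → ·  [on edge]
    (1,2)@(3, 5): e=[8,22,10] → █
    (2,2)@(5, 5): e=[16,-6,30] → ·
    (1,3)@(3, 7): e=[16,14,10] → █
    (2,3)@(5, 7): e=[24,-14,30] → ·
    (1,4)@(3, 9): e=[24,6,10] → █
    (2,4)@(5, 9): e=[32,-22,30] → ·
    (1,5)@(3, 11): e=[32,-2,10] → ·
  covered (6 px):
    · · █ · ·
    · █ █ · ·
    · █ · · ·
    · █ · · ·
    · █ · · ·
    · · · · ·
    · · · · ·

Z-buffer (winner per pixel, '.' = empty):
  . . 1 . .
  . 1 1 . .
  . 1 . . .
  0 1 . . .
  . 1 . . .
  . . . . .
  . . . . .

Final: 1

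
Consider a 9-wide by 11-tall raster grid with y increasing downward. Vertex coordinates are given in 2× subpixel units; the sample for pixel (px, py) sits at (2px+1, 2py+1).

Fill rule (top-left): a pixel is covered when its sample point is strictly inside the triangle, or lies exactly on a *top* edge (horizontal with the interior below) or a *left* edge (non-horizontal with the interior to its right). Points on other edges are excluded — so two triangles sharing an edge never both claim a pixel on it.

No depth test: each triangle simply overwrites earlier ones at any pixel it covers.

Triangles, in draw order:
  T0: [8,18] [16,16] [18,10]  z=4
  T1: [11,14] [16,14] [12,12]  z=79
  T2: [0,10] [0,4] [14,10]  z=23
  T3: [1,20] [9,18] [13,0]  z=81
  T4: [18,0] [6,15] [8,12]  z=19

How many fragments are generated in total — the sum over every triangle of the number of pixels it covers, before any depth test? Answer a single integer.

T0:
  2·area = 44  (B↔C swapped to make it positive)
  edge (8, 18)→(18, 10): d=(10,-8) top-left  bias=+0
  edge (18, 10)→(16, 16): d=(-2,6) right/bottom  bias=-1
  edge (16, 16)→(8, 18): d=(-8,2) right/bottom  bias=-1
    (8,5)@(17, 11): e=[2,4,38] → X
    (7,6)@(15, 13): e=[6,12,26] → X
    (8,6)@(17, 13): e=[22,0,22] → .  [on edge]
    (6,7)@(13, 15): e=[10,20,14] → X
    (8,7)@(17, 15): e=[42,-4,6] → .
    (5,8)@(11, 17): e=[14,28,2] → X
    (6,8)@(13, 17): e=[30,16,-2] → .
    (7,8)@(15, 17): e=[46,4,-6] → .
    (5,9)@(11, 19): e=[34,24,-14] → .
    (7,9)@(15, 19): e=[66,0,-22] → .  [on edge]
  covered (5 px):
    . . . . . . . . .
    . . . . . . . . .
    . . . . . . . . .
    . . . . . . . . .
    . . . . . . . . .
    . . . . . . . . X
    . . . . . . . X .
    . . . . . . X X .
    . . . . . X . . .
    . . . . . . . . .
    . . . . . . . . .
T1:
  2·area = 10  (B↔C swapped to make it positive)
  edge (11, 14)→(12, 12): d=(1,-2) top-left  bias=+0
  edge (12, 12)→(16, 14): d=(4,2) right/bottom  bias=-1
  edge (16, 14)→(11, 14): d=(-5,0) right/bottom  bias=-1
    (6,6)@(13, 13): e=[3,2,5] → X
    (7,6)@(15, 13): e=[7,-2,5] → .
    (6,7)@(13, 15): e=[5,10,-5] → .
  covered (1 px):
    . . . . . . . . .
    . . . . . . . . .
    . . . . . . . . .
    . . . . . . . . .
    . . . . . . . . .
    . . . . . . . . .
    . . . . . . X . .
    . . . . . . . . .
    . . . . . . . . .
    . . . . . . . . .
    . . . . . . . . .
T2:
  2·area = 84
  edge (0, 10)→(0, 4): d=(0,-6) top-left  bias=+0
  edge (0, 4)→(14, 10): d=(14,6) right/bottom  bias=-1
  edge (14, 10)→(0, 10): d=(-14,0) right/bottom  bias=-1
    (0,2)@(1, 5): e=[6,8,70] → X
    (1,2)@(3, 5): e=[18,-4,70] → .
    (0,3)@(1, 7): e=[6,36,42] → X
    (1,3)@(3, 7): e=[18,24,42] → X
    (2,3)@(5, 7): e=[30,12,42] → X
    (3,3)@(7, 7): e=[42,0,42] → .  [on edge]
    (0,4)@(1, 9): e=[6,64,14] → X
    (3,4)@(7, 9): e=[42,28,14] → X
    (4,4)@(9, 9): e=[54,16,14] → X
    (5,4)@(11, 9): e=[66,4,14] → X
    (6,4)@(13, 9): e=[78,-8,14] → .
    (0,5)@(1, 11): e=[6,92,-14] → .
  covered (10 px):
    . . . . . . . . .
    . . . . . . . . .
    X . . . . . . . .
    X X X . . . . . .
    X X X X X X . . .
    . . . . . . . . .
    . . . . . . . . .
    . . . . . . . . .
    . . . . . . . . .
    . . . . . . . . .
    . . . . . . . . .
T3:
  2·area = 136  (B↔C swapped to make it positive)
  edge (1, 20)→(13, 0): d=(12,-20) top-left  bias=+0
  edge (13, 0)→(9, 18): d=(-4,18) right/bottom  bias=-1
  edge (9, 18)→(1, 20): d=(-8,2) right/bottom  bias=-1
    (5,2)@(11, 5): e=[20,16,100] → X
    (6,2)@(13, 5): e=[60,-20,96] → .
    (4,3)@(9, 7): e=[4,44,88] → X
    (6,3)@(13, 7): e=[84,-28,80] → .
    (4,4)@(9, 9): e=[28,36,72] → X
    (5,4)@(11, 9): e=[68,0,68] → .  [on edge]
    (3,5)@(7, 11): e=[12,64,60] → X
    (5,5)@(11, 11): e=[92,-8,52] → .
    (3,6)@(7, 13): e=[36,56,44] → X
    (5,6)@(11, 13): e=[116,-16,36] → .
    (2,7)@(5, 15): e=[20,84,32] → X
    (5,7)@(11, 15): e=[140,-24,20] → .
    (6,8)@(13, 17): e=[204,-68,0] → .  [on edge]
    (2,9)@(5, 19): e=[68,68,0] → .  [on edge]
  covered (16 px):
    . . . . . . . . .
    . . . . . . . . .
    . . . . . X . . .
    . . . . X X . . .
    . . . . X . . . .
    . . . X X . . . .
    . . . X X . . . .
    . . X X X . . . .
    . X X X X . . . .
    . X . . . . . . .
    . . . . . . . . .
T4:
  2·area = 6
  edge (18, 0)→(6, 15): d=(-12,15) right/bottom  bias=-1
  edge (6, 15)→(8, 12): d=(2,-3) top-left  bias=+0
  edge (8, 12)→(18, 0): d=(10,-12) top-left  bias=+0
    (4,5)@(9, 11): e=[3,1,2] → X
    (5,5)@(11, 11): e=[-27,7,26] → .
    (4,6)@(9, 13): e=[-21,5,22] → .
  covered (1 px):
    . . . . . . . . .
    . . . . . . . . .
    . . . . . . . . .
    . . . . . . . . .
    . . . . . . . . .
    . . . . X . . . .
    . . . . . . . . .
    . . . . . . . . .
    . . . . . . . . .
    . . . . . . . . .
    . . . . . . . . .

Final: 33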